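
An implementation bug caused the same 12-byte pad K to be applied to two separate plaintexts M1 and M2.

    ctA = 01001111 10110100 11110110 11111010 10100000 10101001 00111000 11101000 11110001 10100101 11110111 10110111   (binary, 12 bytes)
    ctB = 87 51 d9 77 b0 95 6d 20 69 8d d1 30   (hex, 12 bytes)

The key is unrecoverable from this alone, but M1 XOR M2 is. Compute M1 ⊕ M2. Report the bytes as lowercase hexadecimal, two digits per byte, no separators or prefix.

ctA ⊕ ctB = (M1 ⊕ K) ⊕ (M2 ⊕ K) = M1 ⊕ M2 — the shared key cancels under XOR.
byte 0:  79 ⊕ 135 = 200
byte 1: 180 ⊕  81 = 229
byte 2: 246 ⊕ 217 =  47
byte 3: 250 ⊕ 119 = 141
byte 4: 160 ⊕ 176 =  16
byte 5: 169 ⊕ 149 =  60
byte 6:  56 ⊕ 109 =  85
byte 7: 232 ⊕  32 = 200
byte 8: 241 ⊕ 105 = 152
byte 9: 165 ⊕ 141 =  40
byte 10: 247 ⊕ 209 =  38
byte 11: 183 ⊕  48 = 135

c8e52f8d103c55c898282687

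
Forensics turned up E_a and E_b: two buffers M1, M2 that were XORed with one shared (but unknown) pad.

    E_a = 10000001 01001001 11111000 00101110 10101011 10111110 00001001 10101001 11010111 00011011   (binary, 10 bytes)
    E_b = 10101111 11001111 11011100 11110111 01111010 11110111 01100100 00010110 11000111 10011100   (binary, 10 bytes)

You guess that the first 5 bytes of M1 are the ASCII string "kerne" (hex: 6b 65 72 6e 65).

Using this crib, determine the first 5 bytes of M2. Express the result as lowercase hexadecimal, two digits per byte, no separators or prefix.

45e356b7b4

First, E_a ⊕ E_b = (M1 ⊕ K) ⊕ (M2 ⊕ K) = M1 ⊕ M2, so the key drops out. Then M2 = (M1 ⊕ M2) ⊕ M1 over the first 5 bytes.
byte 0: (81 xor af) xor 6b = 2e xor 6b = 45
byte 1: (49 xor cf) xor 65 = 86 xor 65 = e3
byte 2: (f8 xor dc) xor 72 = 24 xor 72 = 56
byte 3: (2e xor f7) xor 6e = d9 xor 6e = b7
byte 4: (ab xor 7a) xor 65 = d1 xor 65 = b4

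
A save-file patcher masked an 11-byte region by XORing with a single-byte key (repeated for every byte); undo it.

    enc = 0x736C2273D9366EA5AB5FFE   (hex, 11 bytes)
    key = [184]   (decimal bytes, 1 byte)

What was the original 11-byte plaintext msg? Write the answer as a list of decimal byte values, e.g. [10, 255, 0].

[203, 212, 154, 203, 97, 142, 214, 29, 19, 231, 70]

The 1-byte key repeats, so the effective keystream is b8 b8 b8 b8 b8 b8 b8 b8 b8 b8 b8.
byte 0: 01110011 XOR 10111000 = 11001011
byte 1: 01101100 XOR 10111000 = 11010100
byte 2: 00100010 XOR 10111000 = 10011010
byte 3: 01110011 XOR 10111000 = 11001011
byte 4: 11011001 XOR 10111000 = 01100001
byte 5: 00110110 XOR 10111000 = 10001110
byte 6: 01101110 XOR 10111000 = 11010110
byte 7: 10100101 XOR 10111000 = 00011101
byte 8: 10101011 XOR 10111000 = 00010011
byte 9: 01011111 XOR 10111000 = 11100111
byte 10: 11111110 XOR 10111000 = 01000110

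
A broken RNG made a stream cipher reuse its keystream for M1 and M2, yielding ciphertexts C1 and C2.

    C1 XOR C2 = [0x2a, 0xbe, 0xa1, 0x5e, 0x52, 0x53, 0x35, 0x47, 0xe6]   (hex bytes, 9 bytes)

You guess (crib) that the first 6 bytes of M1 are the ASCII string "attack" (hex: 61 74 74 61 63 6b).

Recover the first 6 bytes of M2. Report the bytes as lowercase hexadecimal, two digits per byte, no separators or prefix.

4bcad53f3138

Since C1 ⊕ C2 = M1 ⊕ M2, XORing with the guessed M1 bytes yields the corresponding M2 bytes: M2 = (C1 ⊕ C2) ⊕ M1.
byte 0: 00101010 ^ 01100001 = 01001011
byte 1: 10111110 ^ 01110100 = 11001010
byte 2: 10100001 ^ 01110100 = 11010101
byte 3: 01011110 ^ 01100001 = 00111111
byte 4: 01010010 ^ 01100011 = 00110001
byte 5: 01010011 ^ 01101011 = 00111000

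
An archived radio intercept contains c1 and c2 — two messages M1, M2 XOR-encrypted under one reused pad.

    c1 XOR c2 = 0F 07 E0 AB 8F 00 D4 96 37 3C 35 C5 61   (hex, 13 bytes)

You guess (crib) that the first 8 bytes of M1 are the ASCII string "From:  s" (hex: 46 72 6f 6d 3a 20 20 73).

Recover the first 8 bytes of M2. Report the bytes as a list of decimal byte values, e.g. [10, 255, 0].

[73, 117, 143, 198, 181, 32, 244, 229]

Since c1 ⊕ c2 = M1 ⊕ M2, XORing with the guessed M1 bytes yields the corresponding M2 bytes: M2 = (c1 ⊕ c2) ⊕ M1.
0f XOR 46 = 49
07 XOR 72 = 75
e0 XOR 6f = 8f
ab XOR 6d = c6
8f XOR 3a = b5
00 XOR 20 = 20
d4 XOR 20 = f4
96 XOR 73 = e5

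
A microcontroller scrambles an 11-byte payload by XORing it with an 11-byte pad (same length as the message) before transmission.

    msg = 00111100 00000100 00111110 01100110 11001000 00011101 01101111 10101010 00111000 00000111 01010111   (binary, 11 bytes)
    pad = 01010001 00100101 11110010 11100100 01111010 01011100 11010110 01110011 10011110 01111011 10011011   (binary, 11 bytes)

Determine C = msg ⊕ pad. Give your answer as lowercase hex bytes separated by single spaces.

XOR is its own inverse, so applying the key byte-wise gives the result directly.
byte 0: 3c ⊕ 51 = 6d
byte 1: 04 ⊕ 25 = 21
byte 2: 3e ⊕ f2 = cc
byte 3: 66 ⊕ e4 = 82
byte 4: c8 ⊕ 7a = b2
byte 5: 1d ⊕ 5c = 41
byte 6: 6f ⊕ d6 = b9
byte 7: aa ⊕ 73 = d9
byte 8: 38 ⊕ 9e = a6
byte 9: 07 ⊕ 7b = 7c
byte 10: 57 ⊕ 9b = cc

6d 21 cc 82 b2 41 b9 d9 a6 7c cc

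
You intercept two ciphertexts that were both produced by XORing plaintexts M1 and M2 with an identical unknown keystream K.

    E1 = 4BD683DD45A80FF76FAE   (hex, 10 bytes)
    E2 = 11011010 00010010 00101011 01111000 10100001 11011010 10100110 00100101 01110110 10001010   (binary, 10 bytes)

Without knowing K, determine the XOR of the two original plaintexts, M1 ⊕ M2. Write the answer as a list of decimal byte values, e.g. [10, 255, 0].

[145, 196, 168, 165, 228, 114, 169, 210, 25, 36]

E1 ⊕ E2 = (M1 ⊕ K) ⊕ (M2 ⊕ K) = M1 ⊕ M2 — the shared key cancels under XOR.
4b xor da = 91
d6 xor 12 = c4
83 xor 2b = a8
dd xor 78 = a5
45 xor a1 = e4
a8 xor da = 72
0f xor a6 = a9
f7 xor 25 = d2
6f xor 76 = 19
ae xor 8a = 24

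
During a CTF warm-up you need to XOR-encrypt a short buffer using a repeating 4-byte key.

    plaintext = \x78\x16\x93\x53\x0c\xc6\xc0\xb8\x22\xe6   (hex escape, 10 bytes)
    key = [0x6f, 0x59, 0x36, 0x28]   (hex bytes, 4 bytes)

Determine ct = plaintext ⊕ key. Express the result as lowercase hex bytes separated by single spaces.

17 4f a5 7b 63 9f f6 90 4d bf

The 4-byte key repeats, so the effective keystream is 6f 59 36 28 6f 59 36 28 6f 59.
byte 0: 120 ⊕ 111 =  23
byte 1:  22 ⊕  89 =  79
byte 2: 147 ⊕  54 = 165
byte 3:  83 ⊕  40 = 123
byte 4:  12 ⊕ 111 =  99
byte 5: 198 ⊕  89 = 159
byte 6: 192 ⊕  54 = 246
byte 7: 184 ⊕  40 = 144
byte 8:  34 ⊕ 111 =  77
byte 9: 230 ⊕  89 = 191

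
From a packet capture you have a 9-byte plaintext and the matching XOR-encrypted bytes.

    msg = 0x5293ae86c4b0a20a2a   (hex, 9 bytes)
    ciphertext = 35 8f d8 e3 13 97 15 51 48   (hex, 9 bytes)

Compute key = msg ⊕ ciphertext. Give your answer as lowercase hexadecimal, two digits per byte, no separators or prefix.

Since ciphertext = msg ⊕ key, XORing both sides with msg gives key = msg ⊕ ciphertext.
52 ^ 35 = 67
93 ^ 8f = 1c
ae ^ d8 = 76
86 ^ e3 = 65
c4 ^ 13 = d7
b0 ^ 97 = 27
a2 ^ 15 = b7
0a ^ 51 = 5b
2a ^ 48 = 62

671c7665d727b75b62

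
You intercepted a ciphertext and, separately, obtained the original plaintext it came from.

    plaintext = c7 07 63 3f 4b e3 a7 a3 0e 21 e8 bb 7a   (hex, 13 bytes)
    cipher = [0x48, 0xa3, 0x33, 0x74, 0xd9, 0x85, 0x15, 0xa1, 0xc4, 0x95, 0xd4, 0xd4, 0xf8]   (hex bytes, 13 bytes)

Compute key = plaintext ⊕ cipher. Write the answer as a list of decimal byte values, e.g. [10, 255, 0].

Since cipher = plaintext ⊕ key, XORing both sides with plaintext gives key = plaintext ⊕ cipher.
199 ^  72 = 143
  7 ^ 163 = 164
 99 ^  51 =  80
 63 ^ 116 =  75
 75 ^ 217 = 146
227 ^ 133 = 102
167 ^  21 = 178
163 ^ 161 =   2
 14 ^ 196 = 202
 33 ^ 149 = 180
232 ^ 212 =  60
187 ^ 212 = 111
122 ^ 248 = 130

[143, 164, 80, 75, 146, 102, 178, 2, 202, 180, 60, 111, 130]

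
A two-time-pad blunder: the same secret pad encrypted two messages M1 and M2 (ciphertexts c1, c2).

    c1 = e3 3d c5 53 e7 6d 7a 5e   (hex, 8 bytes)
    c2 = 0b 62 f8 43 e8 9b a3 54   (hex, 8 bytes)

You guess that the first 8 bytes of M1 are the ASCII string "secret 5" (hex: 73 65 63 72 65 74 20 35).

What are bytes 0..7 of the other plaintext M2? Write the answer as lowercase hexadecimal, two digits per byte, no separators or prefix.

9b3a5e626a82f93f

First, c1 ⊕ c2 = (M1 ⊕ K) ⊕ (M2 ⊕ K) = M1 ⊕ M2, so the key drops out. Then M2 = (M1 ⊕ M2) ⊕ M1 over the first 8 bytes.
byte 0: (e3 XOR 0b) XOR 73 = e8 XOR 73 = 9b
byte 1: (3d XOR 62) XOR 65 = 5f XOR 65 = 3a
byte 2: (c5 XOR f8) XOR 63 = 3d XOR 63 = 5e
byte 3: (53 XOR 43) XOR 72 = 10 XOR 72 = 62
byte 4: (e7 XOR e8) XOR 65 = 0f XOR 65 = 6a
byte 5: (6d XOR 9b) XOR 74 = f6 XOR 74 = 82
byte 6: (7a XOR a3) XOR 20 = d9 XOR 20 = f9
byte 7: (5e XOR 54) XOR 35 = 0a XOR 35 = 3f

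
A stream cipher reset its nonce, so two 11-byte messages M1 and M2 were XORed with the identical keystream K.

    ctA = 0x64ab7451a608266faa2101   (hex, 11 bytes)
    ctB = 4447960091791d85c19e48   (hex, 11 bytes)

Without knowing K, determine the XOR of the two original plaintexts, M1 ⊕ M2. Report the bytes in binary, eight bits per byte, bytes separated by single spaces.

00100000 11101100 11100010 01010001 00110111 01110001 00111011 11101010 01101011 10111111 01001001

ctA ⊕ ctB = (M1 ⊕ K) ⊕ (M2 ⊕ K) = M1 ⊕ M2 — the shared key cancels under XOR.
byte 0: 64 xor 44 = 20
byte 1: ab xor 47 = ec
byte 2: 74 xor 96 = e2
byte 3: 51 xor 00 = 51
byte 4: a6 xor 91 = 37
byte 5: 08 xor 79 = 71
byte 6: 26 xor 1d = 3b
byte 7: 6f xor 85 = ea
byte 8: aa xor c1 = 6b
byte 9: 21 xor 9e = bf
byte 10: 01 xor 48 = 49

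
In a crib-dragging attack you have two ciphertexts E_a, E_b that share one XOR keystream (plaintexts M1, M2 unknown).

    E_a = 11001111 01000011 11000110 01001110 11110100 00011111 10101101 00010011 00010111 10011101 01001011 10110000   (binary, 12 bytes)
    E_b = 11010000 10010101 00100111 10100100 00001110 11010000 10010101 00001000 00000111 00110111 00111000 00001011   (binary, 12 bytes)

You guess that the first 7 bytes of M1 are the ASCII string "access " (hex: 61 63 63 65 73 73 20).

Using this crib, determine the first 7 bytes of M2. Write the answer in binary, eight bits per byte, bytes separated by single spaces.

01111110 10110101 10000010 10001111 10001001 10111100 00011000

First, E_a ⊕ E_b = (M1 ⊕ K) ⊕ (M2 ⊕ K) = M1 ⊕ M2, so the key drops out. Then M2 = (M1 ⊕ M2) ⊕ M1 over the first 7 bytes.
byte 0: (cf XOR d0) XOR 61 = 1f XOR 61 = 7e
byte 1: (43 XOR 95) XOR 63 = d6 XOR 63 = b5
byte 2: (c6 XOR 27) XOR 63 = e1 XOR 63 = 82
byte 3: (4e XOR a4) XOR 65 = ea XOR 65 = 8f
byte 4: (f4 XOR 0e) XOR 73 = fa XOR 73 = 89
byte 5: (1f XOR d0) XOR 73 = cf XOR 73 = bc
byte 6: (ad XOR 95) XOR 20 = 38 XOR 20 = 18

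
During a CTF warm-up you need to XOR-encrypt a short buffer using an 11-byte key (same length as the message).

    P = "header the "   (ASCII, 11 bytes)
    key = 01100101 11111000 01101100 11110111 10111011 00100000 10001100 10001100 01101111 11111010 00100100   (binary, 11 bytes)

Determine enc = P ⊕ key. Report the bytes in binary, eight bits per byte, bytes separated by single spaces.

00001101 10011101 00001101 10010011 11011110 01010010 10101100 11111000 00000111 10011111 00000100

XOR is its own inverse, so applying the key byte-wise gives the result directly.
byte 0: 68 ^ 65 = 0d
byte 1: 65 ^ f8 = 9d
byte 2: 61 ^ 6c = 0d
byte 3: 64 ^ f7 = 93
byte 4: 65 ^ bb = de
byte 5: 72 ^ 20 = 52
byte 6: 20 ^ 8c = ac
byte 7: 74 ^ 8c = f8
byte 8: 68 ^ 6f = 07
byte 9: 65 ^ fa = 9f
byte 10: 20 ^ 24 = 04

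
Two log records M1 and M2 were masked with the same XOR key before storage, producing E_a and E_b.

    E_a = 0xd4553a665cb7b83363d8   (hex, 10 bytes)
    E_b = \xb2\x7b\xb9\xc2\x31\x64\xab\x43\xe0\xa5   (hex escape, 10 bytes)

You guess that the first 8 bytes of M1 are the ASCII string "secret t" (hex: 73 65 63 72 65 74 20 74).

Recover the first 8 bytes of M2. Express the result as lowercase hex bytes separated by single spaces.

First, E_a ⊕ E_b = (M1 ⊕ K) ⊕ (M2 ⊕ K) = M1 ⊕ M2, so the key drops out. Then M2 = (M1 ⊕ M2) ⊕ M1 over the first 8 bytes.
byte 0: (d4 ^ b2) ^ 73 = 66 ^ 73 = 15
byte 1: (55 ^ 7b) ^ 65 = 2e ^ 65 = 4b
byte 2: (3a ^ b9) ^ 63 = 83 ^ 63 = e0
byte 3: (66 ^ c2) ^ 72 = a4 ^ 72 = d6
byte 4: (5c ^ 31) ^ 65 = 6d ^ 65 = 08
byte 5: (b7 ^ 64) ^ 74 = d3 ^ 74 = a7
byte 6: (b8 ^ ab) ^ 20 = 13 ^ 20 = 33
byte 7: (33 ^ 43) ^ 74 = 70 ^ 74 = 04

15 4b e0 d6 08 a7 33 04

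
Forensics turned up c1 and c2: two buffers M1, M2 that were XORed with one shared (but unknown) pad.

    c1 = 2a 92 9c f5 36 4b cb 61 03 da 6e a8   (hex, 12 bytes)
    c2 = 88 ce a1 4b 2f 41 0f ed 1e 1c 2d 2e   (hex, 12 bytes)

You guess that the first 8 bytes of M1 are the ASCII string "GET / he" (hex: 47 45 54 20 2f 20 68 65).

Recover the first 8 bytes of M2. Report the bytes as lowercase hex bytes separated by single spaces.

First, c1 ⊕ c2 = (M1 ⊕ K) ⊕ (M2 ⊕ K) = M1 ⊕ M2, so the key drops out. Then M2 = (M1 ⊕ M2) ⊕ M1 over the first 8 bytes.
byte 0: (2a xor 88) xor 47 = a2 xor 47 = e5
byte 1: (92 xor ce) xor 45 = 5c xor 45 = 19
byte 2: (9c xor a1) xor 54 = 3d xor 54 = 69
byte 3: (f5 xor 4b) xor 20 = be xor 20 = 9e
byte 4: (36 xor 2f) xor 2f = 19 xor 2f = 36
byte 5: (4b xor 41) xor 20 = 0a xor 20 = 2a
byte 6: (cb xor 0f) xor 68 = c4 xor 68 = ac
byte 7: (61 xor ed) xor 65 = 8c xor 65 = e9

e5 19 69 9e 36 2a ac e9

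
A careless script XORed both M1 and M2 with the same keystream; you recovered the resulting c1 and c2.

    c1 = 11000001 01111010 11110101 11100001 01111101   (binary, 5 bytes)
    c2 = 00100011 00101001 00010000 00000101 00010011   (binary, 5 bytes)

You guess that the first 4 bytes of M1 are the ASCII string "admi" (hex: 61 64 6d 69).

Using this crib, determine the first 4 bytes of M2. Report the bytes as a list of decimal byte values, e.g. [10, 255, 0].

First, c1 ⊕ c2 = (M1 ⊕ K) ⊕ (M2 ⊕ K) = M1 ⊕ M2, so the key drops out. Then M2 = (M1 ⊕ M2) ⊕ M1 over the first 4 bytes.
byte 0: (c1 ^ 23) ^ 61 = e2 ^ 61 = 83
byte 1: (7a ^ 29) ^ 64 = 53 ^ 64 = 37
byte 2: (f5 ^ 10) ^ 6d = e5 ^ 6d = 88
byte 3: (e1 ^ 05) ^ 69 = e4 ^ 69 = 8d

[131, 55, 136, 141]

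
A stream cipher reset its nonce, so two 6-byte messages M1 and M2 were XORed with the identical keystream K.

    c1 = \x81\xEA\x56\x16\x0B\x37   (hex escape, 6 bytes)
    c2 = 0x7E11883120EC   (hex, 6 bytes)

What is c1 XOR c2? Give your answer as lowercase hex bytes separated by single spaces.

c1 ⊕ c2 = (M1 ⊕ K) ⊕ (M2 ⊕ K) = M1 ⊕ M2 — the shared key cancels under XOR.
129 XOR 126 = 255
234 XOR  17 = 251
 86 XOR 136 = 222
 22 XOR  49 =  39
 11 XOR  32 =  43
 55 XOR 236 = 219

ff fb de 27 2b db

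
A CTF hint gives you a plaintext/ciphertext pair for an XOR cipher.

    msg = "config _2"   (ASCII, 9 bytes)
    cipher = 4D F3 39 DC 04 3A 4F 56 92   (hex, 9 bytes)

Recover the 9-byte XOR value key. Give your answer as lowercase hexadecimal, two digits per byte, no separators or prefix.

Since cipher = msg ⊕ key, XORing both sides with msg gives key = msg ⊕ cipher.
63 ^ 4d = 2e
6f ^ f3 = 9c
6e ^ 39 = 57
66 ^ dc = ba
69 ^ 04 = 6d
67 ^ 3a = 5d
20 ^ 4f = 6f
5f ^ 56 = 09
32 ^ 92 = a0

2e9c57ba6d5d6f09a0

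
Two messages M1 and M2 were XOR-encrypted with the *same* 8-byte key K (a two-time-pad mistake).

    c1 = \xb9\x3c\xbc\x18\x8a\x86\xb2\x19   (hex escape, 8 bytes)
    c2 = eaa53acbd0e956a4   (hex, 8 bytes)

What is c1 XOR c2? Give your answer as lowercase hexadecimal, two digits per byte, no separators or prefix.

c1 ⊕ c2 = (M1 ⊕ K) ⊕ (M2 ⊕ K) = M1 ⊕ M2 — the shared key cancels under XOR.
b9 ⊕ ea = 53
3c ⊕ a5 = 99
bc ⊕ 3a = 86
18 ⊕ cb = d3
8a ⊕ d0 = 5a
86 ⊕ e9 = 6f
b2 ⊕ 56 = e4
19 ⊕ a4 = bd

539986d35a6fe4bd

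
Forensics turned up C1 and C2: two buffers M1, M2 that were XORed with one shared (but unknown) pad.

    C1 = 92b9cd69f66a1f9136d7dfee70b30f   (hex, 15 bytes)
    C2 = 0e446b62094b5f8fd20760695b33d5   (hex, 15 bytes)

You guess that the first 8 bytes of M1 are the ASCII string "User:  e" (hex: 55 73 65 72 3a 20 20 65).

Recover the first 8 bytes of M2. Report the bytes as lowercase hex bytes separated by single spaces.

First, C1 ⊕ C2 = (M1 ⊕ K) ⊕ (M2 ⊕ K) = M1 ⊕ M2, so the key drops out. Then M2 = (M1 ⊕ M2) ⊕ M1 over the first 8 bytes.
byte 0: (92 ^ 0e) ^ 55 = 9c ^ 55 = c9
byte 1: (b9 ^ 44) ^ 73 = fd ^ 73 = 8e
byte 2: (cd ^ 6b) ^ 65 = a6 ^ 65 = c3
byte 3: (69 ^ 62) ^ 72 = 0b ^ 72 = 79
byte 4: (f6 ^ 09) ^ 3a = ff ^ 3a = c5
byte 5: (6a ^ 4b) ^ 20 = 21 ^ 20 = 01
byte 6: (1f ^ 5f) ^ 20 = 40 ^ 20 = 60
byte 7: (91 ^ 8f) ^ 65 = 1e ^ 65 = 7b

c9 8e c3 79 c5 01 60 7b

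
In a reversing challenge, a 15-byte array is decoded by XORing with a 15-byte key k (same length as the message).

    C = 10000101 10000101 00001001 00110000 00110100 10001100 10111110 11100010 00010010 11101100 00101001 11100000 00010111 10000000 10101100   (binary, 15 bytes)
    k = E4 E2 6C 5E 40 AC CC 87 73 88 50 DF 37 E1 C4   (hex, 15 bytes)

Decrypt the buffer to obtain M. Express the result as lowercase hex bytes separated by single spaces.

61 67 65 6e 74 20 72 65 61 64 79 3f 20 61 68

133 XOR 228 =  97
133 XOR 226 = 103
  9 XOR 108 = 101
 48 XOR  94 = 110
 52 XOR  64 = 116
140 XOR 172 =  32
190 XOR 204 = 114
226 XOR 135 = 101
 18 XOR 115 =  97
236 XOR 136 = 100
 41 XOR  80 = 121
224 XOR 223 =  63
 23 XOR  55 =  32
128 XOR 225 =  97
172 XOR 196 = 104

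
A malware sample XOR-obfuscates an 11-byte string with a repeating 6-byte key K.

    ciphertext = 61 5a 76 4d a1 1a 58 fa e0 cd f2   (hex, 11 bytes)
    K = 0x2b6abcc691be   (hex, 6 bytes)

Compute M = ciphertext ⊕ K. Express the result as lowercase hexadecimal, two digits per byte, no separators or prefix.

The 6-byte key repeats, so the effective keystream is 2b 6a bc c6 91 be 2b 6a bc c6 91.
byte 0: 61 xor 2b = 4a
byte 1: 5a xor 6a = 30
byte 2: 76 xor bc = ca
byte 3: 4d xor c6 = 8b
byte 4: a1 xor 91 = 30
byte 5: 1a xor be = a4
byte 6: 58 xor 2b = 73
byte 7: fa xor 6a = 90
byte 8: e0 xor bc = 5c
byte 9: cd xor c6 = 0b
byte 10: f2 xor 91 = 63

4a30ca8b30a473905c0b63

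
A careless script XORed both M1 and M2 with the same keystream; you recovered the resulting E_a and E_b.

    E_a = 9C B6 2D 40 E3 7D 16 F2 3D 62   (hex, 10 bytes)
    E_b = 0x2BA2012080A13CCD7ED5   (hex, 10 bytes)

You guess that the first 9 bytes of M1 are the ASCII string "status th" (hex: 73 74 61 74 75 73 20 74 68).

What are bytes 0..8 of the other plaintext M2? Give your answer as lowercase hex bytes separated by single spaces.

First, E_a ⊕ E_b = (M1 ⊕ K) ⊕ (M2 ⊕ K) = M1 ⊕ M2, so the key drops out. Then M2 = (M1 ⊕ M2) ⊕ M1 over the first 9 bytes.
byte 0: (9c ⊕ 2b) ⊕ 73 = b7 ⊕ 73 = c4
byte 1: (b6 ⊕ a2) ⊕ 74 = 14 ⊕ 74 = 60
byte 2: (2d ⊕ 01) ⊕ 61 = 2c ⊕ 61 = 4d
byte 3: (40 ⊕ 20) ⊕ 74 = 60 ⊕ 74 = 14
byte 4: (e3 ⊕ 80) ⊕ 75 = 63 ⊕ 75 = 16
byte 5: (7d ⊕ a1) ⊕ 73 = dc ⊕ 73 = af
byte 6: (16 ⊕ 3c) ⊕ 20 = 2a ⊕ 20 = 0a
byte 7: (f2 ⊕ cd) ⊕ 74 = 3f ⊕ 74 = 4b
byte 8: (3d ⊕ 7e) ⊕ 68 = 43 ⊕ 68 = 2b

c4 60 4d 14 16 af 0a 4b 2b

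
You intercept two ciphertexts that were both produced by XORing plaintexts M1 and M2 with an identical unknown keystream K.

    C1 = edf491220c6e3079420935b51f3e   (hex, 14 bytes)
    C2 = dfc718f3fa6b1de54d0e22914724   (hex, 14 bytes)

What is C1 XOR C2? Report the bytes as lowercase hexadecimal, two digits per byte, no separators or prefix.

323389d1f6052d9c0f071724581a

C1 ⊕ C2 = (M1 ⊕ K) ⊕ (M2 ⊕ K) = M1 ⊕ M2 — the shared key cancels under XOR.
ed XOR df = 32
f4 XOR c7 = 33
91 XOR 18 = 89
22 XOR f3 = d1
0c XOR fa = f6
6e XOR 6b = 05
30 XOR 1d = 2d
79 XOR e5 = 9c
42 XOR 4d = 0f
09 XOR 0e = 07
35 XOR 22 = 17
b5 XOR 91 = 24
1f XOR 47 = 58
3e XOR 24 = 1a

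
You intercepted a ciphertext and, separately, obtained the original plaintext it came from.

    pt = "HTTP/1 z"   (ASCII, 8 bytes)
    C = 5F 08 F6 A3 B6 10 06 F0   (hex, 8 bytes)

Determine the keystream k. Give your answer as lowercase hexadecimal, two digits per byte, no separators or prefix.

Since C = pt ⊕ k, XORing both sides with pt gives k = pt ⊕ C.
01001000 ^ 01011111 = 00010111
01010100 ^ 00001000 = 01011100
01010100 ^ 11110110 = 10100010
01010000 ^ 10100011 = 11110011
00101111 ^ 10110110 = 10011001
00110001 ^ 00010000 = 00100001
00100000 ^ 00000110 = 00100110
01111010 ^ 11110000 = 10001010

175ca2f39921268a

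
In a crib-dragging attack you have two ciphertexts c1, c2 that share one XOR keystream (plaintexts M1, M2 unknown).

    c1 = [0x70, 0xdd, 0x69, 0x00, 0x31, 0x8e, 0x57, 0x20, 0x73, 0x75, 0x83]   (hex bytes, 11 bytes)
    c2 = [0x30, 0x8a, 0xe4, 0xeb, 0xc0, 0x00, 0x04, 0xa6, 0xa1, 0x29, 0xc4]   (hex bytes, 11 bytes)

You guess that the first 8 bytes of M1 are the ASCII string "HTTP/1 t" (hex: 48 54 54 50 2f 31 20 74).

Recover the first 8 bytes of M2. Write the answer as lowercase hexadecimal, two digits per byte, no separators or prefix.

First, c1 ⊕ c2 = (M1 ⊕ K) ⊕ (M2 ⊕ K) = M1 ⊕ M2, so the key drops out. Then M2 = (M1 ⊕ M2) ⊕ M1 over the first 8 bytes.
byte 0: (70 ^ 30) ^ 48 = 40 ^ 48 = 08
byte 1: (dd ^ 8a) ^ 54 = 57 ^ 54 = 03
byte 2: (69 ^ e4) ^ 54 = 8d ^ 54 = d9
byte 3: (00 ^ eb) ^ 50 = eb ^ 50 = bb
byte 4: (31 ^ c0) ^ 2f = f1 ^ 2f = de
byte 5: (8e ^ 00) ^ 31 = 8e ^ 31 = bf
byte 6: (57 ^ 04) ^ 20 = 53 ^ 20 = 73
byte 7: (20 ^ a6) ^ 74 = 86 ^ 74 = f2

0803d9bbdebf73f2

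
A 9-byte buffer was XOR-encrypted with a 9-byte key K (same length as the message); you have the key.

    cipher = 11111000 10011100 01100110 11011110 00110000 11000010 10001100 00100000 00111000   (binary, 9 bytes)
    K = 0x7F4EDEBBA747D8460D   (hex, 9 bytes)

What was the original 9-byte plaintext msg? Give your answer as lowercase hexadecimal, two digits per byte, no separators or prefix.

XOR is its own inverse, so applying the key byte-wise gives the result directly.
byte 0: f8 ^ 7f = 87
byte 1: 9c ^ 4e = d2
byte 2: 66 ^ de = b8
byte 3: de ^ bb = 65
byte 4: 30 ^ a7 = 97
byte 5: c2 ^ 47 = 85
byte 6: 8c ^ d8 = 54
byte 7: 20 ^ 46 = 66
byte 8: 38 ^ 0d = 35

87d2b8659785546635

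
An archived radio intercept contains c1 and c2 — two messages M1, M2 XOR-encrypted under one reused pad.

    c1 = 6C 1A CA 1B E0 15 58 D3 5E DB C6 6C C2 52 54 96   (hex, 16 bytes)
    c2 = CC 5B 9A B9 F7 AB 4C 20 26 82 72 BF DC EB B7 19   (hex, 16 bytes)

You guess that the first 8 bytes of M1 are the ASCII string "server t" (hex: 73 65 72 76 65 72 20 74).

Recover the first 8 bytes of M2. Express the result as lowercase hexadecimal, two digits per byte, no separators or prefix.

First, c1 ⊕ c2 = (M1 ⊕ K) ⊕ (M2 ⊕ K) = M1 ⊕ M2, so the key drops out. Then M2 = (M1 ⊕ M2) ⊕ M1 over the first 8 bytes.
byte 0: (6c ⊕ cc) ⊕ 73 = a0 ⊕ 73 = d3
byte 1: (1a ⊕ 5b) ⊕ 65 = 41 ⊕ 65 = 24
byte 2: (ca ⊕ 9a) ⊕ 72 = 50 ⊕ 72 = 22
byte 3: (1b ⊕ b9) ⊕ 76 = a2 ⊕ 76 = d4
byte 4: (e0 ⊕ f7) ⊕ 65 = 17 ⊕ 65 = 72
byte 5: (15 ⊕ ab) ⊕ 72 = be ⊕ 72 = cc
byte 6: (58 ⊕ 4c) ⊕ 20 = 14 ⊕ 20 = 34
byte 7: (d3 ⊕ 20) ⊕ 74 = f3 ⊕ 74 = 87

d32422d472cc3487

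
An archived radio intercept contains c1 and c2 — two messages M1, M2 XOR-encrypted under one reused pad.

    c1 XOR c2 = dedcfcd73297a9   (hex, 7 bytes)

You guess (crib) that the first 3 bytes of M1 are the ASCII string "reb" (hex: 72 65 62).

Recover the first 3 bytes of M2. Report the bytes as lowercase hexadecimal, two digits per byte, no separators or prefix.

acb99e

Since c1 ⊕ c2 = M1 ⊕ M2, XORing with the guessed M1 bytes yields the corresponding M2 bytes: M2 = (c1 ⊕ c2) ⊕ M1.
de XOR 72 = ac
dc XOR 65 = b9
fc XOR 62 = 9e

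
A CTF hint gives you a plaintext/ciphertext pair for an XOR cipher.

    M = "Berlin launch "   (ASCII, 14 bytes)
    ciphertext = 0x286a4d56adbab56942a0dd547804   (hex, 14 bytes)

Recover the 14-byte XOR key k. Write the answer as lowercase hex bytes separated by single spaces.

6a 0f 3f 3a c4 d4 95 05 23 d5 b3 37 10 24

Since ciphertext = M ⊕ k, XORing both sides with M gives k = M ⊕ ciphertext.
42 ^ 28 = 6a
65 ^ 6a = 0f
72 ^ 4d = 3f
6c ^ 56 = 3a
69 ^ ad = c4
6e ^ ba = d4
20 ^ b5 = 95
6c ^ 69 = 05
61 ^ 42 = 23
75 ^ a0 = d5
6e ^ dd = b3
63 ^ 54 = 37
68 ^ 78 = 10
20 ^ 04 = 24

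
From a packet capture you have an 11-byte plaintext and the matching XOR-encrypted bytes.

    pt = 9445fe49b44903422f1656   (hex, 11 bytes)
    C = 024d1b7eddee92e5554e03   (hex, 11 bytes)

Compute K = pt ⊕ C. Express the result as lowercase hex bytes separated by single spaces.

Since C = pt ⊕ K, XORing both sides with pt gives K = pt ⊕ C.
byte 0: 94 ⊕ 02 = 96
byte 1: 45 ⊕ 4d = 08
byte 2: fe ⊕ 1b = e5
byte 3: 49 ⊕ 7e = 37
byte 4: b4 ⊕ dd = 69
byte 5: 49 ⊕ ee = a7
byte 6: 03 ⊕ 92 = 91
byte 7: 42 ⊕ e5 = a7
byte 8: 2f ⊕ 55 = 7a
byte 9: 16 ⊕ 4e = 58
byte 10: 56 ⊕ 03 = 55

96 08 e5 37 69 a7 91 a7 7a 58 55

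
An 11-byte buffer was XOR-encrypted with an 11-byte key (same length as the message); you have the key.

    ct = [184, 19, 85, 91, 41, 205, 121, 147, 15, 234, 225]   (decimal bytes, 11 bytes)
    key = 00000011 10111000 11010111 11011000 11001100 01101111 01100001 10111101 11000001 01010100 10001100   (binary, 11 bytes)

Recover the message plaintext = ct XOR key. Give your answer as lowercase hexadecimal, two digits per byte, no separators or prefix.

bbab8283e5a2182ecebe6d

XOR is its own inverse, so applying the key byte-wise gives the result directly.
b8 XOR 03 = bb
13 XOR b8 = ab
55 XOR d7 = 82
5b XOR d8 = 83
29 XOR cc = e5
cd XOR 6f = a2
79 XOR 61 = 18
93 XOR bd = 2e
0f XOR c1 = ce
ea XOR 54 = be
e1 XOR 8c = 6d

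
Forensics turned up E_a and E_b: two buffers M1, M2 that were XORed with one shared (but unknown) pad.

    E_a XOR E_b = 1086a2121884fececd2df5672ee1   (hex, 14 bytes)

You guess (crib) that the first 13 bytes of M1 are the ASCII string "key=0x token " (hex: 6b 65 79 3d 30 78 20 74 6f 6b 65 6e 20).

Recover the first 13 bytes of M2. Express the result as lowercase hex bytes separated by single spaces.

Since E_a ⊕ E_b = M1 ⊕ M2, XORing with the guessed M1 bytes yields the corresponding M2 bytes: M2 = (E_a ⊕ E_b) ⊕ M1.
10 ^ 6b = 7b
86 ^ 65 = e3
a2 ^ 79 = db
12 ^ 3d = 2f
18 ^ 30 = 28
84 ^ 78 = fc
fe ^ 20 = de
ce ^ 74 = ba
cd ^ 6f = a2
2d ^ 6b = 46
f5 ^ 65 = 90
67 ^ 6e = 09
2e ^ 20 = 0e

7b e3 db 2f 28 fc de ba a2 46 90 09 0e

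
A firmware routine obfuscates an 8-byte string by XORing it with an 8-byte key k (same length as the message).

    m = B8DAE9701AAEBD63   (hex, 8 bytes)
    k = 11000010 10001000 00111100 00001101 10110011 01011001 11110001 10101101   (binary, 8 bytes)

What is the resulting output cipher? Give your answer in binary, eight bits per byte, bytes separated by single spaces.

01111010 01010010 11010101 01111101 10101001 11110111 01001100 11001110

XOR is its own inverse, so applying the key byte-wise gives the result directly.
10111000 ⊕ 11000010 = 01111010
11011010 ⊕ 10001000 = 01010010
11101001 ⊕ 00111100 = 11010101
01110000 ⊕ 00001101 = 01111101
00011010 ⊕ 10110011 = 10101001
10101110 ⊕ 01011001 = 11110111
10111101 ⊕ 11110001 = 01001100
01100011 ⊕ 10101101 = 11001110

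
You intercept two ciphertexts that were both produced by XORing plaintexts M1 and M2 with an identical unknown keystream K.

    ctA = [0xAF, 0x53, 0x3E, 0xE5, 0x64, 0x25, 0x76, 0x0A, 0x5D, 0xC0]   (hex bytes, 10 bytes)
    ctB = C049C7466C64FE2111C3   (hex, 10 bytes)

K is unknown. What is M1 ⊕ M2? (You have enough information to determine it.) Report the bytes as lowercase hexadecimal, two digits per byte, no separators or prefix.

ctA ⊕ ctB = (M1 ⊕ K) ⊕ (M2 ⊕ K) = M1 ⊕ M2 — the shared key cancels under XOR.
af ^ c0 = 6f
53 ^ 49 = 1a
3e ^ c7 = f9
e5 ^ 46 = a3
64 ^ 6c = 08
25 ^ 64 = 41
76 ^ fe = 88
0a ^ 21 = 2b
5d ^ 11 = 4c
c0 ^ c3 = 03

6f1af9a30841882b4c03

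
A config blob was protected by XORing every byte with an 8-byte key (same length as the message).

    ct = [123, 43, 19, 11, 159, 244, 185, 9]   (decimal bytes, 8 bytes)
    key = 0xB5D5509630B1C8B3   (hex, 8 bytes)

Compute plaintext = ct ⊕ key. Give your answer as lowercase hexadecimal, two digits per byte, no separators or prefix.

cefe439daf4571ba

XOR is its own inverse, so applying the key byte-wise gives the result directly.
7b ^ b5 = ce
2b ^ d5 = fe
13 ^ 50 = 43
0b ^ 96 = 9d
9f ^ 30 = af
f4 ^ b1 = 45
b9 ^ c8 = 71
09 ^ b3 = ba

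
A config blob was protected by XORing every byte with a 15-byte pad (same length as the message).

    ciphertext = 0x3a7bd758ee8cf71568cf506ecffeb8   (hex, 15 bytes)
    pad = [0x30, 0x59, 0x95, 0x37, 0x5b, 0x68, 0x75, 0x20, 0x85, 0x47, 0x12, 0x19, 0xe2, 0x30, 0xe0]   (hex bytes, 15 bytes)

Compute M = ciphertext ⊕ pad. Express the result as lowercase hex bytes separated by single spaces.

XOR is its own inverse, so applying the key byte-wise gives the result directly.
 58 xor  48 =  10
123 xor  89 =  34
215 xor 149 =  66
 88 xor  55 = 111
238 xor  91 = 181
140 xor 104 = 228
247 xor 117 = 130
 21 xor  32 =  53
104 xor 133 = 237
207 xor  71 = 136
 80 xor  18 =  66
110 xor  25 = 119
207 xor 226 =  45
254 xor  48 = 206
184 xor 224 =  88

0a 22 42 6f b5 e4 82 35 ed 88 42 77 2d ce 58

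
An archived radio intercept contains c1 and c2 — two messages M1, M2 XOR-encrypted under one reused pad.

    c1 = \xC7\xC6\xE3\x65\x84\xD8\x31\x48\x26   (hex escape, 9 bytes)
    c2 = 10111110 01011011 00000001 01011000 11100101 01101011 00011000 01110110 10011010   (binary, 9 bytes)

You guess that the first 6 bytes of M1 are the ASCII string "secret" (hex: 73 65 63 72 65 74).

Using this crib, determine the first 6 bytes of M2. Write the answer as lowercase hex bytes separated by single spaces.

0a f8 81 4f 04 c7

First, c1 ⊕ c2 = (M1 ⊕ K) ⊕ (M2 ⊕ K) = M1 ⊕ M2, so the key drops out. Then M2 = (M1 ⊕ M2) ⊕ M1 over the first 6 bytes.
byte 0: (c7 ^ be) ^ 73 = 79 ^ 73 = 0a
byte 1: (c6 ^ 5b) ^ 65 = 9d ^ 65 = f8
byte 2: (e3 ^ 01) ^ 63 = e2 ^ 63 = 81
byte 3: (65 ^ 58) ^ 72 = 3d ^ 72 = 4f
byte 4: (84 ^ e5) ^ 65 = 61 ^ 65 = 04
byte 5: (d8 ^ 6b) ^ 74 = b3 ^ 74 = c7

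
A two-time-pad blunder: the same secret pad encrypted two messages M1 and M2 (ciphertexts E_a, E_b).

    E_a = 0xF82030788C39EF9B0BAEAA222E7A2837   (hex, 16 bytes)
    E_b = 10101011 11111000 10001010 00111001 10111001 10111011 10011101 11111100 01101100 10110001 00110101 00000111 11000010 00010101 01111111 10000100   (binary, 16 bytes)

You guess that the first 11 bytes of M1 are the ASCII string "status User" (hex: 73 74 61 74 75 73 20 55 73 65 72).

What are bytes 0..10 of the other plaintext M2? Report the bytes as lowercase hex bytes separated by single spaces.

First, E_a ⊕ E_b = (M1 ⊕ K) ⊕ (M2 ⊕ K) = M1 ⊕ M2, so the key drops out. Then M2 = (M1 ⊕ M2) ⊕ M1 over the first 11 bytes.
byte 0: (f8 ^ ab) ^ 73 = 53 ^ 73 = 20
byte 1: (20 ^ f8) ^ 74 = d8 ^ 74 = ac
byte 2: (30 ^ 8a) ^ 61 = ba ^ 61 = db
byte 3: (78 ^ 39) ^ 74 = 41 ^ 74 = 35
byte 4: (8c ^ b9) ^ 75 = 35 ^ 75 = 40
byte 5: (39 ^ bb) ^ 73 = 82 ^ 73 = f1
byte 6: (ef ^ 9d) ^ 20 = 72 ^ 20 = 52
byte 7: (9b ^ fc) ^ 55 = 67 ^ 55 = 32
byte 8: (0b ^ 6c) ^ 73 = 67 ^ 73 = 14
byte 9: (ae ^ b1) ^ 65 = 1f ^ 65 = 7a
byte 10: (aa ^ 35) ^ 72 = 9f ^ 72 = ed

20 ac db 35 40 f1 52 32 14 7a ed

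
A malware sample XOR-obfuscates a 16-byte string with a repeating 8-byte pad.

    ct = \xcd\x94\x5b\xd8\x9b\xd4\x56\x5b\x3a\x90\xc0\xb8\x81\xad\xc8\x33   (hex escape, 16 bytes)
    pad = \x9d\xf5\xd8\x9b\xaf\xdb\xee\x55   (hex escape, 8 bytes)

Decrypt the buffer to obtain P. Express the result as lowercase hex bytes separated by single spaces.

50 61 83 43 34 0f b8 0e a7 65 18 23 2e 76 26 66

The 8-byte key repeats, so the effective keystream is 9d f5 d8 9b af db ee 55 9d f5 d8 9b af db ee 55.
byte 0: cd ^ 9d = 50
byte 1: 94 ^ f5 = 61
byte 2: 5b ^ d8 = 83
byte 3: d8 ^ 9b = 43
byte 4: 9b ^ af = 34
byte 5: d4 ^ db = 0f
byte 6: 56 ^ ee = b8
byte 7: 5b ^ 55 = 0e
byte 8: 3a ^ 9d = a7
byte 9: 90 ^ f5 = 65
byte 10: c0 ^ d8 = 18
byte 11: b8 ^ 9b = 23
byte 12: 81 ^ af = 2e
byte 13: ad ^ db = 76
byte 14: c8 ^ ee = 26
byte 15: 33 ^ 55 = 66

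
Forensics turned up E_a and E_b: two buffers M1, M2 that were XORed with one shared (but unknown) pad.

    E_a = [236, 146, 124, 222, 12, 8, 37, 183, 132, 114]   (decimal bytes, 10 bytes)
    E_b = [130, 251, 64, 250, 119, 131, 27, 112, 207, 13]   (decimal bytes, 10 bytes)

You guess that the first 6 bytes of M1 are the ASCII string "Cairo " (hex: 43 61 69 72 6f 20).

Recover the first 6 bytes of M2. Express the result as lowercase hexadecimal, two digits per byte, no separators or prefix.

2d08555614ab

First, E_a ⊕ E_b = (M1 ⊕ K) ⊕ (M2 ⊕ K) = M1 ⊕ M2, so the key drops out. Then M2 = (M1 ⊕ M2) ⊕ M1 over the first 6 bytes.
byte 0: (ec xor 82) xor 43 = 6e xor 43 = 2d
byte 1: (92 xor fb) xor 61 = 69 xor 61 = 08
byte 2: (7c xor 40) xor 69 = 3c xor 69 = 55
byte 3: (de xor fa) xor 72 = 24 xor 72 = 56
byte 4: (0c xor 77) xor 6f = 7b xor 6f = 14
byte 5: (08 xor 83) xor 20 = 8b xor 20 = ab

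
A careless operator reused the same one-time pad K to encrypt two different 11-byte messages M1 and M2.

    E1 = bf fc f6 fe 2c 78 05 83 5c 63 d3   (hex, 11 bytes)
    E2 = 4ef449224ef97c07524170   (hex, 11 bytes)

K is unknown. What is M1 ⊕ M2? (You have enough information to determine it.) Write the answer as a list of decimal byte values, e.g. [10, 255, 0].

[241, 8, 191, 220, 98, 129, 121, 132, 14, 34, 163]

E1 ⊕ E2 = (M1 ⊕ K) ⊕ (M2 ⊕ K) = M1 ⊕ M2 — the shared key cancels under XOR.
191 ^  78 = 241
252 ^ 244 =   8
246 ^  73 = 191
254 ^  34 = 220
 44 ^  78 =  98
120 ^ 249 = 129
  5 ^ 124 = 121
131 ^   7 = 132
 92 ^  82 =  14
 99 ^  65 =  34
211 ^ 112 = 163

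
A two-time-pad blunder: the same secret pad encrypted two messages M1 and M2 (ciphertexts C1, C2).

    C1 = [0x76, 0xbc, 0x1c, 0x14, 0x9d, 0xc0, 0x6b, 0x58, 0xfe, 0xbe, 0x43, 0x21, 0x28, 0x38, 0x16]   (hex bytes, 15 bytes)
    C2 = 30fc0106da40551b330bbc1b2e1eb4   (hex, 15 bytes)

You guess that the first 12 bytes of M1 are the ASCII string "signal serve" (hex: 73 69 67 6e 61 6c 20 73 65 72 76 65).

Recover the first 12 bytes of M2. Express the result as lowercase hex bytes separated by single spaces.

35 29 7a 7c 26 ec 1e 30 a8 c7 89 5f

First, C1 ⊕ C2 = (M1 ⊕ K) ⊕ (M2 ⊕ K) = M1 ⊕ M2, so the key drops out. Then M2 = (M1 ⊕ M2) ⊕ M1 over the first 12 bytes.
byte 0: (76 ⊕ 30) ⊕ 73 = 46 ⊕ 73 = 35
byte 1: (bc ⊕ fc) ⊕ 69 = 40 ⊕ 69 = 29
byte 2: (1c ⊕ 01) ⊕ 67 = 1d ⊕ 67 = 7a
byte 3: (14 ⊕ 06) ⊕ 6e = 12 ⊕ 6e = 7c
byte 4: (9d ⊕ da) ⊕ 61 = 47 ⊕ 61 = 26
byte 5: (c0 ⊕ 40) ⊕ 6c = 80 ⊕ 6c = ec
byte 6: (6b ⊕ 55) ⊕ 20 = 3e ⊕ 20 = 1e
byte 7: (58 ⊕ 1b) ⊕ 73 = 43 ⊕ 73 = 30
byte 8: (fe ⊕ 33) ⊕ 65 = cd ⊕ 65 = a8
byte 9: (be ⊕ 0b) ⊕ 72 = b5 ⊕ 72 = c7
byte 10: (43 ⊕ bc) ⊕ 76 = ff ⊕ 76 = 89
byte 11: (21 ⊕ 1b) ⊕ 65 = 3a ⊕ 65 = 5f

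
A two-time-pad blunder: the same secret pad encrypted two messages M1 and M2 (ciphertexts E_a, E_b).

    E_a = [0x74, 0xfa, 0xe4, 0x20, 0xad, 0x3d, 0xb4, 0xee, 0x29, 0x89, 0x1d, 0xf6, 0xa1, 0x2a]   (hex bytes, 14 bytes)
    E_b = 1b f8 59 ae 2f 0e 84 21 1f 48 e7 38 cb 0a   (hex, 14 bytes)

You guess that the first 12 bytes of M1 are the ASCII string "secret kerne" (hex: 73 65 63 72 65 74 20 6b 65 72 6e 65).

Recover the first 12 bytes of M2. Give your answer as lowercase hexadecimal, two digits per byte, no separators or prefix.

1c67defce74710a453b394ab

First, E_a ⊕ E_b = (M1 ⊕ K) ⊕ (M2 ⊕ K) = M1 ⊕ M2, so the key drops out. Then M2 = (M1 ⊕ M2) ⊕ M1 over the first 12 bytes.
byte 0: (74 XOR 1b) XOR 73 = 6f XOR 73 = 1c
byte 1: (fa XOR f8) XOR 65 = 02 XOR 65 = 67
byte 2: (e4 XOR 59) XOR 63 = bd XOR 63 = de
byte 3: (20 XOR ae) XOR 72 = 8e XOR 72 = fc
byte 4: (ad XOR 2f) XOR 65 = 82 XOR 65 = e7
byte 5: (3d XOR 0e) XOR 74 = 33 XOR 74 = 47
byte 6: (b4 XOR 84) XOR 20 = 30 XOR 20 = 10
byte 7: (ee XOR 21) XOR 6b = cf XOR 6b = a4
byte 8: (29 XOR 1f) XOR 65 = 36 XOR 65 = 53
byte 9: (89 XOR 48) XOR 72 = c1 XOR 72 = b3
byte 10: (1d XOR e7) XOR 6e = fa XOR 6e = 94
byte 11: (f6 XOR 38) XOR 65 = ce XOR 65 = ab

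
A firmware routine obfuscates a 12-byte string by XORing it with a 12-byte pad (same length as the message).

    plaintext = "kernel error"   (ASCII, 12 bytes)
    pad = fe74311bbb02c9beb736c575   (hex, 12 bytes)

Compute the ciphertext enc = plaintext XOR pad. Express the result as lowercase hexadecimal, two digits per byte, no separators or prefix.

byte 0: 6b ⊕ fe = 95
byte 1: 65 ⊕ 74 = 11
byte 2: 72 ⊕ 31 = 43
byte 3: 6e ⊕ 1b = 75
byte 4: 65 ⊕ bb = de
byte 5: 6c ⊕ 02 = 6e
byte 6: 20 ⊕ c9 = e9
byte 7: 65 ⊕ be = db
byte 8: 72 ⊕ b7 = c5
byte 9: 72 ⊕ 36 = 44
byte 10: 6f ⊕ c5 = aa
byte 11: 72 ⊕ 75 = 07

95114375de6ee9dbc544aa07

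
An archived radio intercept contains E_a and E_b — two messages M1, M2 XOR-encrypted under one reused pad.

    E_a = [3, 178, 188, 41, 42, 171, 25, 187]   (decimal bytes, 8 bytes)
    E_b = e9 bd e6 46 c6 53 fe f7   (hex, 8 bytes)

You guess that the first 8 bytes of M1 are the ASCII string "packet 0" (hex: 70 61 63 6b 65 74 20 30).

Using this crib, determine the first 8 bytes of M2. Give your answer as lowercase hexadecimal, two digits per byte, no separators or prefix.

First, E_a ⊕ E_b = (M1 ⊕ K) ⊕ (M2 ⊕ K) = M1 ⊕ M2, so the key drops out. Then M2 = (M1 ⊕ M2) ⊕ M1 over the first 8 bytes.
byte 0: (03 xor e9) xor 70 = ea xor 70 = 9a
byte 1: (b2 xor bd) xor 61 = 0f xor 61 = 6e
byte 2: (bc xor e6) xor 63 = 5a xor 63 = 39
byte 3: (29 xor 46) xor 6b = 6f xor 6b = 04
byte 4: (2a xor c6) xor 65 = ec xor 65 = 89
byte 5: (ab xor 53) xor 74 = f8 xor 74 = 8c
byte 6: (19 xor fe) xor 20 = e7 xor 20 = c7
byte 7: (bb xor f7) xor 30 = 4c xor 30 = 7c

9a6e3904898cc77c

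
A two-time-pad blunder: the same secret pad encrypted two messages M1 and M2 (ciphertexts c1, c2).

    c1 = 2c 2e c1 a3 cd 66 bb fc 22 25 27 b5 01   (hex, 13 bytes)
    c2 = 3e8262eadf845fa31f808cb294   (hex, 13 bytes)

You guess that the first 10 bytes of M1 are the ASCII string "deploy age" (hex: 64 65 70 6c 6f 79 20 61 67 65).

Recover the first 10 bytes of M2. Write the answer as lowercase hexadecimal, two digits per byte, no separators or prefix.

76c9d3257d9bc43e5ac0

First, c1 ⊕ c2 = (M1 ⊕ K) ⊕ (M2 ⊕ K) = M1 ⊕ M2, so the key drops out. Then M2 = (M1 ⊕ M2) ⊕ M1 over the first 10 bytes.
byte 0: (2c ⊕ 3e) ⊕ 64 = 12 ⊕ 64 = 76
byte 1: (2e ⊕ 82) ⊕ 65 = ac ⊕ 65 = c9
byte 2: (c1 ⊕ 62) ⊕ 70 = a3 ⊕ 70 = d3
byte 3: (a3 ⊕ ea) ⊕ 6c = 49 ⊕ 6c = 25
byte 4: (cd ⊕ df) ⊕ 6f = 12 ⊕ 6f = 7d
byte 5: (66 ⊕ 84) ⊕ 79 = e2 ⊕ 79 = 9b
byte 6: (bb ⊕ 5f) ⊕ 20 = e4 ⊕ 20 = c4
byte 7: (fc ⊕ a3) ⊕ 61 = 5f ⊕ 61 = 3e
byte 8: (22 ⊕ 1f) ⊕ 67 = 3d ⊕ 67 = 5a
byte 9: (25 ⊕ 80) ⊕ 65 = a5 ⊕ 65 = c0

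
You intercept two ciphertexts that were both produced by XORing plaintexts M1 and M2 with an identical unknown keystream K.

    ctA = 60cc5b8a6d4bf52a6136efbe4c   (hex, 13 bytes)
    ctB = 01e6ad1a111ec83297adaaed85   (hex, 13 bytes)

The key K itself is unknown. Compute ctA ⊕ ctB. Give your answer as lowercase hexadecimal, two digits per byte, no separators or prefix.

612af6907c553d18f69b4553c9

ctA ⊕ ctB = (M1 ⊕ K) ⊕ (M2 ⊕ K) = M1 ⊕ M2 — the shared key cancels under XOR.
60 ^ 01 = 61
cc ^ e6 = 2a
5b ^ ad = f6
8a ^ 1a = 90
6d ^ 11 = 7c
4b ^ 1e = 55
f5 ^ c8 = 3d
2a ^ 32 = 18
61 ^ 97 = f6
36 ^ ad = 9b
ef ^ aa = 45
be ^ ed = 53
4c ^ 85 = c9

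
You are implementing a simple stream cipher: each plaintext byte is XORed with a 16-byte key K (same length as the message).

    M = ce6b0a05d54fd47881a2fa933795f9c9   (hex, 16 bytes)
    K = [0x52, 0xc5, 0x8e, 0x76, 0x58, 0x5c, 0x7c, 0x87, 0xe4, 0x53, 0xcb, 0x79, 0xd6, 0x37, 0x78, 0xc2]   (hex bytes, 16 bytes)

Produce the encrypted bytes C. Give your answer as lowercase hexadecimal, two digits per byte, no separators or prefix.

XOR is its own inverse, so applying the key byte-wise gives the result directly.
11001110 xor 01010010 = 10011100
01101011 xor 11000101 = 10101110
00001010 xor 10001110 = 10000100
00000101 xor 01110110 = 01110011
11010101 xor 01011000 = 10001101
01001111 xor 01011100 = 00010011
11010100 xor 01111100 = 10101000
01111000 xor 10000111 = 11111111
10000001 xor 11100100 = 01100101
10100010 xor 01010011 = 11110001
11111010 xor 11001011 = 00110001
10010011 xor 01111001 = 11101010
00110111 xor 11010110 = 11100001
10010101 xor 00110111 = 10100010
11111001 xor 01111000 = 10000001
11001001 xor 11000010 = 00001011

9cae84738d13a8ff65f131eae1a2810b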